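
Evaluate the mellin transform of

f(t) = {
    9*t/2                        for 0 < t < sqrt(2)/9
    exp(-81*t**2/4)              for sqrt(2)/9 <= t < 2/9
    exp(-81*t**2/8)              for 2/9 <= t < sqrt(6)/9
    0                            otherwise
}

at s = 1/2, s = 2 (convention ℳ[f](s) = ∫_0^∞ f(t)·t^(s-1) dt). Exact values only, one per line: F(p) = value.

the common scale on t comes off first: 3*t/2 on [0, sqrt(2)/3); exp(-9*t**2/4) on [sqrt(2)/3, 2/3); exp(-9*t**2/8) on [2/3, sqrt(6)/3)
undo the common scale on t: t on [0, sqrt(2)/2); exp(-t**2) on [sqrt(2)/2, 1); exp(-t**2/2) on [1, sqrt(6)/2)
remove the power substitution first: sqrt(t) on [0, 1/2); exp(-t) on [1/2, 1); exp(-t/2) on [1, 3/2)
f breaks at sqrt(2)/9, 2/9 into 3 integrals to sum
on [0, sqrt(2)/9) integrate f = 9*t/2 against the kernel
piece [sqrt(2)/9, 2/9): integrate exp(-81*t**2/4) against the kernel
piece [2/9, sqrt(6)/9): integrate exp(-81*t**2/8) against the kernel

F(1/2) = -2**(3/4)*uppergamma(1/4, 3/4)/6 - sqrt(2)*uppergamma(1/4, 1)/6 + sqrt(2)*uppergamma(1/4, 1/2)/6 + 2**(3/4)*uppergamma(1/4, 1/2)/6 + 2**(3/4)/9
F(2) = -4*exp(-3/4)/81 - 2*exp(-1)/81 + sqrt(2)/243 + 2*exp(-1/2)/27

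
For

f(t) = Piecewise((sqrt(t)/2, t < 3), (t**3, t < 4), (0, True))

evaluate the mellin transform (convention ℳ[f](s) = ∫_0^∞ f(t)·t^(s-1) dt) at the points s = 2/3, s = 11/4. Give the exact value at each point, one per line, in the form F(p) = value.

breakpoints 3: one integral from each of the 2 segments
on [0, 3): add ∫ sqrt(t)/2·t^(s-1) dt
∫ t**3·t^(s-1) over [3, 4)

F(2/3) = -81*3**(2/3)/11 + 9*3**(1/6)/7 + 384*2**(1/3)/11
F(11/4) = -972*3**(3/4)/23 + 54*3**(1/4)/13 + 8192*sqrt(2)/23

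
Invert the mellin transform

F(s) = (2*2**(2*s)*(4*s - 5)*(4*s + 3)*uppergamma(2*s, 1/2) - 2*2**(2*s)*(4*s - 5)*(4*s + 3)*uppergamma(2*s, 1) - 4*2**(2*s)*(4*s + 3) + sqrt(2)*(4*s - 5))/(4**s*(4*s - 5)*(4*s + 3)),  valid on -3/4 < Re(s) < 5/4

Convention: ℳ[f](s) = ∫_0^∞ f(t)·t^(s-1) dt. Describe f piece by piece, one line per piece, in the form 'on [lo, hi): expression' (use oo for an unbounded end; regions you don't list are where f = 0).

remove the power substitution first: t**(3/2) on [0, 1/2); exp(-t) on [1/2, 1); t**(-5/2) on [1, ∞)
f breaks at 1/4, 1 into 3 integrals to sum
[0, 1/4) adds the kernel integral of t**(3/4)
for t in [1/4, 1): the term is ∫ exp(-sqrt(t))·t^(s-1)
on [1, ∞) integrate f = t**(-5/4) against the kernel

on [0, 1/4): t**(3/4)
on [1/4, 1): exp(-sqrt(t))
on [1, oo): t**(-5/4)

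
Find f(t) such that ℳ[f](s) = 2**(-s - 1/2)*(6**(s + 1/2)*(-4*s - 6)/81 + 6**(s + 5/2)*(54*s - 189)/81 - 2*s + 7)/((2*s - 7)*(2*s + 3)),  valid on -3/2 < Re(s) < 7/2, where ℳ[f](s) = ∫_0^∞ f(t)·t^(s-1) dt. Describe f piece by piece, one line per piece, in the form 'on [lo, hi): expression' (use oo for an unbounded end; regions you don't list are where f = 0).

on [0, 1/2): t**(3/2)
on [1/2, 3): 2*t**(3/2)
on [3, oo): t**(-7/2)

back out the shared t-power: t on [0, 1/2); 2*t on [1/2, 3); t**(-4) on [3, ∞)
cuts at 1/2, 3: linearity sums the 3 kernel integrals
∫ over [0, 1/2) of t**(3/2)·t^(s-1) joins the sum
segment [1/2, 3) carries 2*t**(3/2); integrate it
for t in [3, ∞): the term is ∫ t**(-7/2)·t^(s-1)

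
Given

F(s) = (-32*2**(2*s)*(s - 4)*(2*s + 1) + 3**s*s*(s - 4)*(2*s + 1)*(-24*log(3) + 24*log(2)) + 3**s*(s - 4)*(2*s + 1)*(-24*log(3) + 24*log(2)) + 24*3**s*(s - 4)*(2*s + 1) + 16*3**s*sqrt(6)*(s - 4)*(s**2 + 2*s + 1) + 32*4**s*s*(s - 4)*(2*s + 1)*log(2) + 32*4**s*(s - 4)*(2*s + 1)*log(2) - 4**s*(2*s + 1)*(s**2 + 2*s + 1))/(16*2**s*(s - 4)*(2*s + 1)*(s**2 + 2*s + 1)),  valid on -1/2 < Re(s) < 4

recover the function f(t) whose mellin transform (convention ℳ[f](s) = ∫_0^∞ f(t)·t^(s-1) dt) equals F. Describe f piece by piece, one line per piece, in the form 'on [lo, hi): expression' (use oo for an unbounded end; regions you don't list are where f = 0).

on [0, 3/2): sqrt(t)
on [3/2, 2): t*log(t)
on [2, oo): t**(-4)

f breaks at 3/2, 2 into 3 integrals to sum
[0, 3/2) adds the kernel integral of sqrt(t)
piece [3/2, 2): integrate t*log(t) against the kernel
∫ over [2, ∞) of t**(-4)·t^(s-1) joins the sum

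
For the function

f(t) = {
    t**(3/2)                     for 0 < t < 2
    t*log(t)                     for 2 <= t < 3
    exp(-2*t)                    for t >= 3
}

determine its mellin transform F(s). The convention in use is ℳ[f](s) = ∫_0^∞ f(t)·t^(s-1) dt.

(-12**s*s*(2*s + 3)*log(4) - 12**s*(2*s + 3)*log(4) + 12**s*(4*s + 6) + 12**s*sqrt(2)*(4*s**2 + 8*s + 4) + 3*18**s*s*(2*s + 3)*log(3) + 18**s*(-6*s - 9) + 3*18**s*(2*s + 3)*log(3) + 3**s*(2*s + 3)*(s**2 + 2*s + 1)*uppergamma(s, 6))/(6**s*(2*s + 3)*(s**2 + 2*s + 1))
  Re(s) > -3/2

f breaks at 2, 3 into 3 integrals to sum
for t in [0, 2): the term is ∫ t**(3/2)·t^(s-1)
piece [2, 3): integrate t*log(t) against the kernel
[3, ∞) adds the kernel integral of exp(-2*t)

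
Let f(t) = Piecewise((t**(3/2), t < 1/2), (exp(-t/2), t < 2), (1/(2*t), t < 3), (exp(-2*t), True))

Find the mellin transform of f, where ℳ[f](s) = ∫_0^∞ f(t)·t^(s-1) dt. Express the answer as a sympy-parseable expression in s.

split f at 1/2, 2, 3: ℳ[f](s) collects 4 kernel integrals
piece [0, 1/2): integrate t**(3/2) against the kernel
segment 1/2 to 2 holds exp(-t/2); add its integral
over [2, 3), the kernel integral of 1/(2*t) enters the sum
segment 3 to ∞ holds exp(-2*t); add its integral

(12*24**s*(s - 1)*(2*s + 3)*uppergamma(s, 1/4) - 12*24**s*(s - 1)*(2*s + 3)*uppergamma(s, 1) - 3*24**s*(2*s + 3) + 2*36**s*(2*s + 3) + 12*6**s*(s - 1)*(2*s + 3)*uppergamma(s, 6) + 6*sqrt(2)*6**s*(s - 1))/(12*12**s*(s - 1)*(2*s + 3))
  Re(s) > -3/2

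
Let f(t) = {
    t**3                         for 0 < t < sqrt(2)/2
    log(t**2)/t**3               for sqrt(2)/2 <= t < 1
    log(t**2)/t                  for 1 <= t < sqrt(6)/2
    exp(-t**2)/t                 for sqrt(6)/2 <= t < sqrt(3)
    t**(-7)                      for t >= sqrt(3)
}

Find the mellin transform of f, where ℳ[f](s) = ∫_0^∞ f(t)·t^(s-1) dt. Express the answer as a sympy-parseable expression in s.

strip the shared t-power: t**4 on [0, sqrt(2)/2); log(t**2)/t**2 on [sqrt(2)/2, 1); log(t**2) on [1, sqrt(6)/2); …
strip the power substitution: t**2 on [0, 1/2); log(t)/t on [1/2, 1); log(t) on [1, 3/2); …
split f at sqrt(2)/2, 1, sqrt(6)/2, sqrt(3): ℳ[f](s) collects 5 kernel integrals
for t in [0, sqrt(2)/2): the term is ∫ t**3·t^(s-1)
on [sqrt(2)/2, 1): add ∫ log(t**2)/t**3·t^(s-1) dt
[1, sqrt(6)/2) adds the kernel integral of log(t**2)/t
[sqrt(6)/2, sqrt(3)) adds the kernel integral of exp(-t**2)/t
∫ over [sqrt(3), ∞) of t**(-7)·t^(s-1) joins the sum

2**(1/2 - s/2)*(27*2**(s/2 - 1/2)*(s/2 - 7/2)*(s/2 + 3/2)*(s - 1)**2*(-s + (s - 1)**2/4 + 2)*uppergamma(s/2 - 1/2, 3/2) - 27*2**(s/2 - 1/2)*(s/2 - 7/2)*(s/2 + 3/2)*(s - 1)**2*(-s + (s - 1)**2/4 + 2)*uppergamma(s/2 - 1/2, 3) - 27*2**(s/2 - 1/2)*(s/2 - 7/2)*(s/2 + 3/2)*(s - 1)**2 + 108*2**(s/2 - 1/2)*(s/2 - 7/2)*(s/2 + 3/2)*(-s + (s - 1)**2/4 + 2) - 54*3**(s/2 - 1/2)*(s/2 - 7/2)*(s/2 + 3/2)*(s - 1)*(-s + (s - 1)**2/4 + 2)*log(2) + 54*3**(s/2 - 1/2)*(s/2 - 7/2)*(s/2 + 3/2)*(s - 1)*(-s + (s - 1)**2/4 + 2)*log(3) - 108*3**(s/2 - 1/2)*(s/2 - 7/2)*(s/2 + 3/2)*(-s + (s - 1)**2/4 + 2) - 6**(s/2 - 1/2)*(s/2 + 3/2)*(s - 1)**2*(-s + (s - 1)**2/4 + 2) + 27*(s/2 - 7/2)*(s/2 + 3/2)*(s - 1)**3*log(2) - 54*(s/2 - 7/2)*(s/2 + 3/2)*(s - 1)**2*log(2) + 54*(s/2 - 7/2)*(s/2 + 3/2)*(s - 1)**2 + 27*(s/2 - 7/2)*(s - 1)**2*(-s + (s - 1)**2/4 + 2)/4)/(54*(s/2 - 7/2)*(s/2 + 3/2)*(s - 1)**2*(-s + (s - 1)**2/4 + 2))
  -3 < Re(s) < 7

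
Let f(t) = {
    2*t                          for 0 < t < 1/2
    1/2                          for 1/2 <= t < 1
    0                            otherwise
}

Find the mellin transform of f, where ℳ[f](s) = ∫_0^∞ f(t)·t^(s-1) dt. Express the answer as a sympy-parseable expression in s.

(2**s*(s + 1) + s - 1)/(2*2**s*s*(s + 1))
  Re(s) > -1

the common scale on t comes off first: t on [0, 1); 1/2 on [1, 2)
slice at 1/2, transform all 2 pieces, and sum them
for t in [0, 1/2): the term is ∫ 2*t·t^(s-1)
segment 1/2 to 1 holds 1/2; add its integral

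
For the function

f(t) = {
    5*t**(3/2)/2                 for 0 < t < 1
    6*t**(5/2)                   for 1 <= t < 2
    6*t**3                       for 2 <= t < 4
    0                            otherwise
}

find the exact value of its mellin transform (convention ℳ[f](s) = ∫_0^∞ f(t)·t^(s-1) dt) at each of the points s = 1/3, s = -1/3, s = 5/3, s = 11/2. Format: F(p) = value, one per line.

F(1/3) = -72*2**(1/3)/5 - 141/187 + 144*2**(5/6)/17 + 576*2**(2/3)/5
F(-1/3) = -9*2**(2/3) - 57/91 + 144*2**(1/6)/13 + 72*2**(1/3)
F(5/3) = -144*2**(2/3)/7 - 309/475 + 576*2**(1/6)/25 + 4608*2**(1/3)/7
F(11/2) = 44131397/476 - 3072*sqrt(2)/17

along the cuts 1, 2, ℳ[f](s) splits into 3 integrals
piece [0, 1): integrate 5*t**(3/2)/2 against the kernel
segment [1, 2) carries 6*t**(5/2); integrate it
on [2, 4) integrate f = 6*t**3 against the kernel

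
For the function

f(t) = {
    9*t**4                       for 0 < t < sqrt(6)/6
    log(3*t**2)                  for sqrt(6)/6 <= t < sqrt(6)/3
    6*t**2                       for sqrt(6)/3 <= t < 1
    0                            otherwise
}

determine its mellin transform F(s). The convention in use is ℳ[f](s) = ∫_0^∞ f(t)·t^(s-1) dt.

peel off the power substitution: 9*t**2 on [0, 1/6); log(3*t) on [1/6, 2/3); 6*t on [2/3, 1)
undo the common scale on t: t**2 on [0, 1/2); log(t) on [1/2, 2); 2*t on [2, 3)
along the cuts sqrt(6)/6, sqrt(6)/3, ℳ[f](s) splits into 3 integrals
∫ over [0, sqrt(6)/6) of 9*t**4·t^(s-1) joins the sum
∫ log(3*t**2)·t^(s-1) over [sqrt(6)/6, sqrt(6)/3)
over [sqrt(6)/3, 1), the kernel integral of 6*t**2 enters the sum

(sqrt(6)/6)**s*(-16*2**s*s**2*(s + 4) + 4*2**s*s*(s + 2)*(s + 4)*log(2) - 8*2**s*(s + 2)*(s + 4) + 24*6**(s/2)*s**2*(s + 4) + s**2*(s + 2) + 4*s*(s + 2)*(s + 4)*log(2) + 8*(s + 2)*(s + 4))/(4*s**2*(s + 2)*(s + 4))
  Re(s) > -4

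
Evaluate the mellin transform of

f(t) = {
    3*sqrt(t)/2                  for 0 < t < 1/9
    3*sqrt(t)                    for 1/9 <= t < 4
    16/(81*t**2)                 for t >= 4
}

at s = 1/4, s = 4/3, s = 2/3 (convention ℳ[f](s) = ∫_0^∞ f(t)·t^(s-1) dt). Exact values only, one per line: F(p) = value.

the power substitution comes off first: 3*t/2 on [0, 1/3); 3*t on [1/3, 2); 16/(81*t**4) on [2, ∞)
back out the common scale on t: t on [0, 1/2); 2*t on [1/2, 3); t**(-4) on [3, ∞)
summing 3 kernel integrals split by 1/9, 4 yields ℳ[f](s)
∫ 3*sqrt(t)/2·t^(s-1) over [0, 1/9)
the [1/9, 4) slice contributes ∫ 3*sqrt(t)·t^(s-1) dt
[4, ∞) adds the kernel integral of 16/(81*t**2)

F(1/4) = -2*sqrt(3)/9 + 4540*sqrt(2)/567
F(4/3) = 3**(1/3)*(-9 + 3910*6**(2/3))/891
F(2/3) = 3**(2/3)*(-54 + 3895*6**(1/3))/1134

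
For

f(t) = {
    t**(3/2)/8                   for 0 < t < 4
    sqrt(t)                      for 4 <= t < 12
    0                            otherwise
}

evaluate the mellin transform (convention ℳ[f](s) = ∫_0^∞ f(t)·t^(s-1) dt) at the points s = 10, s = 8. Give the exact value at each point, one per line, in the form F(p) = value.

F(10) = -52428800/483 + 82556485632*sqrt(3)/7
F(8) = -2752512/323 + 1719926784*sqrt(3)/17

reversing the power substitution: t**3/8 on [0, 2); t on [2, 2*sqrt(3))
peel off the common scale on t: t**3 on [0, 1); 2*t on [1, sqrt(3))
strip the power substitution: t**(3/2) on [0, 1); 2*sqrt(t) on [1, 3)
summing 2 kernel integrals split by 4 yields ℳ[f](s)
for t in [0, 4): the term is ∫ t**(3/2)/8·t^(s-1)
over [4, 12), the kernel integral of sqrt(t) enters the sum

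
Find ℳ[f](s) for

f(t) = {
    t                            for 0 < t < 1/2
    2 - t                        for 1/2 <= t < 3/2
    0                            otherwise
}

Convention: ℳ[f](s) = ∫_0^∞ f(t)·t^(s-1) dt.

summing 2 kernel integrals split by 1/2 yields ℳ[f](s)
∫ t·t^(s-1) over [0, 1/2)
on [1/2, 3/2): add ∫ (2 - t)·t^(s-1) dt

(3**s*s + 4*3**s - 2*s - 4)/(2*2**s*s*(s + 1))
  Re(s) > -1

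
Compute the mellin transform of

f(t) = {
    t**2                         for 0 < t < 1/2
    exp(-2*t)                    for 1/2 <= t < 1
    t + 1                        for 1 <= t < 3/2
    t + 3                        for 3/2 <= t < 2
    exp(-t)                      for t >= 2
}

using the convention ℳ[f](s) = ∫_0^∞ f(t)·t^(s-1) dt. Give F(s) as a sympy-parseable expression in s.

slice at 1/2, 1, 3/2, 2, transform all 5 pieces, and sum them
between 0 and 1/2 the integrand is t**2·t^(s-1)
piece [1/2, 1): integrate exp(-2*t) against the kernel
segment 1 to 3/2 holds (t + 1); add its integral
over [3/2, 2), the kernel integral of (t + 3) enters the sum
piece [2, ∞): integrate exp(-t) against the kernel

(20*2**(2*s)*s*(s + 2) + 12*2**(2*s)*(s + 2) + 4*2**s*s*(s + 1)*(s + 2)*uppergamma(s, 2) - 8*2**s*s*(s + 2) - 4*2**s*(s + 2) - 8*3**s*s*(s + 2) - 8*3**s*(s + 2) + 4*s*(s + 1)*(s + 2)*uppergamma(s, 1) - 4*s*(s + 1)*(s + 2)*uppergamma(s, 2) + s*(s + 1))/(4*2**s*s*(s + 1)*(s + 2))
  Re(s) > -2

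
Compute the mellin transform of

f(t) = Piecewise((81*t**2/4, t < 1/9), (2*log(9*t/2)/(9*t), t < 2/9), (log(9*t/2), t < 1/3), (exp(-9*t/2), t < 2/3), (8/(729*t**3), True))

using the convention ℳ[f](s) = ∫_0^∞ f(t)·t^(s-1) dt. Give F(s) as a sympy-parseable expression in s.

(108*2**s*s**2*(s - 3)*(s + 2)*(s**2 - 2*s + 1)*uppergamma(s, 3/2) - 108*2**s*s**2*(s - 3)*(s + 2)*(s**2 - 2*s + 1)*uppergamma(s, 3) - 108*2**s*s**2*(s - 3)*(s + 2) + 108*2**s*(s - 3)*(s + 2)*(s**2 - 2*s + 1) - 108*3**s*s*(s - 3)*(s + 2)*(s**2 - 2*s + 1)*log(2) + 108*3**s*s*(s - 3)*(s + 2)*(s**2 - 2*s + 1)*log(3) - 108*3**s*(s - 3)*(s + 2)*(s**2 - 2*s + 1) - 4*6**s*s**2*(s + 2)*(s**2 - 2*s + 1) + 216*s**3*(s - 3)*(s + 2)*log(2) - 216*s**2*(s - 3)*(s + 2)*log(2) + 216*s**2*(s - 3)*(s + 2) + 27*s**2*(s - 3)*(s**2 - 2*s + 1))/(108*9**s*s**2*(s - 3)*(s + 2)*(s**2 - 2*s + 1))
  -2 < Re(s) < 3

back out the common scale on t: 81*t**2/16 on [0, 2/9); 4*log(9*t/4)/(9*t) on [2/9, 4/9); log(9*t/4) on [4/9, 2/3); …
invert the common scale on t to get 9*t**2/4 on [0, 1/3); 2*log(3*t/2)/(3*t) on [1/3, 2/3); log(3*t/2) on [2/3, 1); …
strip the common scale on t: t**2 on [0, 1/2); log(t)/t on [1/2, 1); log(t) on [1, 3/2); …
cuts at 1/9, 2/9, 1/3, 2/3: linearity sums the 5 kernel integrals
on [0, 1/9): add ∫ 81*t**2/4·t^(s-1) dt
∫ over [1/9, 2/9) of 2*log(9*t/2)/(9*t)·t^(s-1) joins the sum
on [2/9, 1/3) integrate f = log(9*t/2) against the kernel
segment 1/3 to 2/3 holds exp(-9*t/2); add its integral
∫ 8/(729*t**3)·t^(s-1) over [2/3, ∞)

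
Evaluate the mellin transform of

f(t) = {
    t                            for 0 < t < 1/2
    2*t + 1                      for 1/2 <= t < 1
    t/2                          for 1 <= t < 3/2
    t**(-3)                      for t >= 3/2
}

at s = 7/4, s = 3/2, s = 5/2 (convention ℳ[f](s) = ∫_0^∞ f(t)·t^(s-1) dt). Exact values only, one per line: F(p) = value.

treat the 4 regions marked off by 1/2, 1, 3/2 separately and sum
on [0, 1/2) integrate f = t against the kernel
segment [1/2, 1) carries (2*t + 1); integrate it
segment 1 to 3/2 holds t/2; add its integral
segment [3/2, ∞) carries t**(-3); integrate it

F(7/4) = 2**(1/4)*(-2610 + 5299*3**(3/4) + 7740*2**(3/4))/13860
F(3/2) = -13*sqrt(2)/60 + 403*sqrt(6)/1080 + 19/15
F(5/2) = -19*sqrt(2)/280 + 29/35 + 305*sqrt(6)/336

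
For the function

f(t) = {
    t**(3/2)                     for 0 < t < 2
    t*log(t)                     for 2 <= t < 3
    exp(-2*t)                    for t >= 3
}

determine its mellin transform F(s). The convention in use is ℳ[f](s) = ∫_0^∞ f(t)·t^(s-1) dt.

(-12**s*s*(2*s + 3)*log(4) - 12**s*(2*s + 3)*log(4) + 12**s*(4*s + 6) + 12**s*sqrt(2)*(4*s**2 + 8*s + 4) + 3*18**s*s*(2*s + 3)*log(3) + 18**s*(-6*s - 9) + 3*18**s*(2*s + 3)*log(3) + 3**s*(2*s + 3)*(s**2 + 2*s + 1)*uppergamma(s, 6))/(6**s*(2*s + 3)*(s**2 + 2*s + 1))
  Re(s) > -3/2

along the cuts 2, 3, ℳ[f](s) splits into 3 integrals
the [0, 2) slice contributes ∫ t**(3/2)·t^(s-1) dt
the [2, 3) slice contributes ∫ t*log(t)·t^(s-1) dt
on [3, ∞) integrate f = exp(-2*t) against the kernel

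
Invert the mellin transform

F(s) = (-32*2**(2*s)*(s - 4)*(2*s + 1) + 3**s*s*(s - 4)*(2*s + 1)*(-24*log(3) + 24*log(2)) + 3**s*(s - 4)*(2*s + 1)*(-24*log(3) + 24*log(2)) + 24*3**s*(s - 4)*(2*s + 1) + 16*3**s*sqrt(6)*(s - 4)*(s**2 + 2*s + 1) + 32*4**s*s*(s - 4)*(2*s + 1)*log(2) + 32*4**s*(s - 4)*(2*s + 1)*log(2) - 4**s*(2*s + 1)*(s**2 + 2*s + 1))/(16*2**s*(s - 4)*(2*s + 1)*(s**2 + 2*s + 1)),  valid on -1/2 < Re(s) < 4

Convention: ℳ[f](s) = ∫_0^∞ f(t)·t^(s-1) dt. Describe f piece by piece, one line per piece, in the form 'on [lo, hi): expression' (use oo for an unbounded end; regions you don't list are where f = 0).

on [0, 3/2): sqrt(t)
on [3/2, 2): t*log(t)
on [2, oo): t**(-4)

integrate the 3 segments split at 3/2, 2, then add the results
[0, 3/2) adds the kernel integral of sqrt(t)
∫ t*log(t)·t^(s-1) over [3/2, 2)
∫ over [2, ∞) of t**(-4)·t^(s-1) joins the sum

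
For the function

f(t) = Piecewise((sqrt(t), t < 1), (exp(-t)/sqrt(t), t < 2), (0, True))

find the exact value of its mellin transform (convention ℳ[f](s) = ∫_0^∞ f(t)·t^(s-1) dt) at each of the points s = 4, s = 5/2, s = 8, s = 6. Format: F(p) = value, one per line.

F(4) = (-918*sqrt(2) + (-135*sqrt(pi)*erfc(sqrt(2)) + 16 + 135*sqrt(pi)*erfc(1))*exp(2) + 522*E)*exp(-2)/72
F(5/2) = -3*exp(-2) + 1/3 + 2*exp(-1)
F(8) = (-20258662*sqrt(2) + (-2297295*sqrt(pi)*erfc(sqrt(2)) + 256 + 2297295*sqrt(pi)*erfc(1))*exp(2) + 9327050*E)*exp(-2)/2176
F(6) = (-105170*sqrt(2) + (-12285*sqrt(pi)*erfc(sqrt(2)) + 64 + 12285*sqrt(pi)*erfc(1))*exp(2) + 49790*E)*exp(-2)/416

back out the shared t-power: 1 on [0, 1); exp(-t)/t on [1, 2)
reversing the shared t-power: t on [0, 1); exp(-t) on [1, 2)
breakpoints 1: one integral from each of the 2 segments
∫ sqrt(t)·t^(s-1) over [0, 1)
∫ exp(-t)/sqrt(t)·t^(s-1) over [1, 2)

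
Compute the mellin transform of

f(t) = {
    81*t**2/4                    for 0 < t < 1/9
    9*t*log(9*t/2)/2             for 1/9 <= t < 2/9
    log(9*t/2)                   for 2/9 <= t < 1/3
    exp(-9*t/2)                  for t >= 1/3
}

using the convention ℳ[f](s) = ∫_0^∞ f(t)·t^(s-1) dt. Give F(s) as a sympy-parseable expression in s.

strip the common scale on t: 9*t**2/4 on [0, 1/3); 3*t*log(3*t/2)/2 on [1/3, 2/3); log(3*t/2) on [2/3, 1); …
the common scale on t comes off first: t**2 on [0, 1/2); t*log(t) on [1/2, 1); log(t) on [1, 3/2); …
along the cuts 1/9, 2/9, 1/3, ℳ[f](s) splits into 4 integrals
between 0 and 1/9 the integrand is 81*t**2/4·t^(s-1)
∫ over [1/9, 2/9) of 9*t*log(9*t/2)/2·t^(s-1) joins the sum
piece [2/9, 1/3): integrate log(9*t/2) against the kernel
∫ exp(-9*t/2)·t^(s-1) over [1/3, ∞)

(4*2**s*s**2*(s + 2)*(s**2 + 2*s + 1)*uppergamma(s, 3/2) - 4*2**s*s**2*(s + 2) + 4*2**s*(s + 2)*(s**2 + 2*s + 1) + 3**s*s*(s + 2)*(-4*log(2) + 4*log(3))*(s**2 + 2*s + 1) - 4*3**s*(s + 2)*(s**2 + 2*s + 1) + s**3*(s + 2)*log(4) + s**2*(s + 2)*log(4) + 2*s**2*(s + 2) + s**2*(s**2 + 2*s + 1))/(4*9**s*s**2*(s + 2)*(s**2 + 2*s + 1))
  Re(s) > -2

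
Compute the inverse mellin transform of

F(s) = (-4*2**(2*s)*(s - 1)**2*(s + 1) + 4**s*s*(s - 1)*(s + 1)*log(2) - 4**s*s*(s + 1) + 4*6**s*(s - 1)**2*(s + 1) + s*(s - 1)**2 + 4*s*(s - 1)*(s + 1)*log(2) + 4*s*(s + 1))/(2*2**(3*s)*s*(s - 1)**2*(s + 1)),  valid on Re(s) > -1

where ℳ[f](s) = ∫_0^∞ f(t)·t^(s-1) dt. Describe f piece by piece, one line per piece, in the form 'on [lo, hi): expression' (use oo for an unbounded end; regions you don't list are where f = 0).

on [0, 1/8): 4*t
on [1/8, 1/2): log(4*t)/(4*t)
on [1/2, 3/4): 2

remove the common scale on t first: 2*t on [0, 1/4); log(2*t)/(2*t) on [1/4, 1); 2 on [1, 3/2)
remove the common scale on t first: t on [0, 1/2); log(t)/t on [1/2, 2); 2 on [2, 3)
peel off the shared t-power: t**2 on [0, 1/2); log(t) on [1/2, 2); 2*t on [2, 3)
split f at 1/8, 1/2: ℳ[f](s) collects 3 kernel integrals
segment [0, 1/8) carries 4*t; integrate it
for t in [1/8, 1/2): the term is ∫ log(4*t)/(4*t)·t^(s-1)
the [1/2, 3/4) slice contributes ∫ 2·t^(s-1) dt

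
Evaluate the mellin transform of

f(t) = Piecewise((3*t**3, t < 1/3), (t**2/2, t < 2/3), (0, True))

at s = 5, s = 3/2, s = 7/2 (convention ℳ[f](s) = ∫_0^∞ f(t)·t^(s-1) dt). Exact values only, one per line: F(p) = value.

peel off the shared t-power: 3*t on [0, 1/3); 1/2 on [1/3, 2/3)
reversing the common scale on t: t on [0, 1); 1/2 on [1, 2)
slice at 1/3, transform all 2 pieces, and sum them
∫ over [0, 1/3) of 3*t**3·t^(s-1) joins the sum
∫ t**2/2·t^(s-1) over [1/3, 2/3)

F(5) = 515/122472
F(3/2) = sqrt(3)*(5 + 72*sqrt(2))/5103
F(7/2) = sqrt(3)*(9 + 416*sqrt(2))/104247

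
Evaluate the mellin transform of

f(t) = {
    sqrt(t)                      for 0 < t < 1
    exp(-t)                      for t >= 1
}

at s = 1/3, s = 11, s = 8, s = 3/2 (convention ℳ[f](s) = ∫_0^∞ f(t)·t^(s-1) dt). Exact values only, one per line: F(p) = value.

F(1/3) = uppergamma(1/3, 1) + 6/5
F(11) = 2/23 + 9864101*exp(-1)
F(8) = 2/17 + 13700*exp(-1)
F(3/2) = sqrt(pi)*erfc(1)/2 + exp(-1) + 1/2

the 2 pieces separated at 1 each add one integral
segment 0 to 1 holds sqrt(t); add its integral
on [1, ∞) integrate f = exp(-t) against the kernel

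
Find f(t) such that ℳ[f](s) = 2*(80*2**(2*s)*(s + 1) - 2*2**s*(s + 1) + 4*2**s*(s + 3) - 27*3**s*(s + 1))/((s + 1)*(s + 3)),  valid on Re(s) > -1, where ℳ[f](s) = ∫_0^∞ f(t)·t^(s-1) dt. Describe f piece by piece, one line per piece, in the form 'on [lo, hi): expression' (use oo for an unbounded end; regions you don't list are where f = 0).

slice at 2, 3, transform all 3 pieces, and sum them
segment 0 to 2 holds 4*t; add its integral
piece [2, 3): integrate t**3/2 against the kernel
for t in [3, 4): the term is ∫ 5*t**3/2·t^(s-1)

on [0, 2): 4*t
on [2, 3): t**3/2
on [3, 4): 5*t**3/2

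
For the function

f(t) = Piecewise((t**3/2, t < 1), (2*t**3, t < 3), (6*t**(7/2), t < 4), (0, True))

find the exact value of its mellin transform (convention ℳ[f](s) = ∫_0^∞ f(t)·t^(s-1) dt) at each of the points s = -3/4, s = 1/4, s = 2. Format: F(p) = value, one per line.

F(-3/4) = -216*3**(3/4)/11 - 2/3 + 8*3**(1/4) + 768*sqrt(2)/11
F(1/4) = -216*3**(3/4)/5 - 6/13 + 216*3**(1/4)/13 + 1024*sqrt(2)/5
F(2) = 256419/110 - 2916*sqrt(3)/11

f breaks at 1, 3 into 3 integrals to sum
segment 0 to 1 holds t**3/2; add its integral
over [1, 3), the kernel integral of 2*t**3 enters the sum
between 3 and 4 the integrand is 6*t**(7/2)·t^(s-1)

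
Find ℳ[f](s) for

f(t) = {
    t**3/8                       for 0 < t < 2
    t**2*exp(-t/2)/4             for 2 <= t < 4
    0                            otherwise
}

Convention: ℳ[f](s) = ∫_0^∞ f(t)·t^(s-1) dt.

2**s*((s + 3)*uppergamma(s + 2, 1) - (s + 3)*uppergamma(s + 2, 2) + 1)/(s + 3)
  Re(s) > -3

undo the common scale on t: t**3 on [0, 1); t**2*exp(-t) on [1, 2)
peel off the shared t-power: t on [0, 1); exp(-t) on [1, 2)
f breaks at 2 into 2 integrals to sum
piece [0, 2): integrate t**3/8 against the kernel
segment 2 to 4 holds t**2*exp(-t/2)/4; add its integral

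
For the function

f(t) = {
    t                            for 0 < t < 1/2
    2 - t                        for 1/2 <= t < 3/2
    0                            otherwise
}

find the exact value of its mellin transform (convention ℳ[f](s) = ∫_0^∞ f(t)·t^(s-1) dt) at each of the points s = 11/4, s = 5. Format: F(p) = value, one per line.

linearity at 1/2 turns ℳ[f](s) into 2 summed integrals
piece [0, 1/2): integrate t against the kernel
over [1/2, 3/2), the kernel integral of (2 - t) enters the sum

F(11/4) = 2**(1/4)*(-38 + 243*3**(3/4))/660
F(5) = 2173/1920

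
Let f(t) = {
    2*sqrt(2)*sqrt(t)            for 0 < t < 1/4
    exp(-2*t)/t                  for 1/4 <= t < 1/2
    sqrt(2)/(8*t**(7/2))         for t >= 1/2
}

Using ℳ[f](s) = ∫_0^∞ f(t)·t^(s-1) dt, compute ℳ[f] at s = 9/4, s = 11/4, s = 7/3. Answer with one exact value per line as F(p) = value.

F(9/4) = -2**(3/4)*uppergamma(5/4, 1)/4 + 1/44 + 2**(3/4)*uppergamma(5/4, 1/2)/4 + 2**(3/4)/5
F(11/4) = -2**(1/4)*uppergamma(7/4, 1)/4 + 1/104 + 2**(1/4)*uppergamma(7/4, 1/2)/4 + 2**(1/4)/3
F(7/3) = -2**(2/3)*uppergamma(4/3, 1)/4 + 3*2**(5/6)/272 + 2**(2/3)*uppergamma(4/3, 1/2)/4 + 3*2**(2/3)/14

back out the shared t-power: 2*sqrt(2)*t**(3/2) on [0, 1/4); exp(-2*t) on [1/4, 1/2); sqrt(2)/(8*t**(5/2)) on [1/2, ∞)
strip the common scale on t: t**(3/2) on [0, 1/2); exp(-t) on [1/2, 1); t**(-5/2) on [1, ∞)
slice at 1/4, 1/2, transform all 3 pieces, and sum them
on [0, 1/4) integrate f = 2*sqrt(2)*sqrt(t) against the kernel
segment [1/4, 1/2) carries exp(-2*t)/t; integrate it
segment 1/2 to ∞ holds sqrt(2)/(8*t**(7/2)); add its integral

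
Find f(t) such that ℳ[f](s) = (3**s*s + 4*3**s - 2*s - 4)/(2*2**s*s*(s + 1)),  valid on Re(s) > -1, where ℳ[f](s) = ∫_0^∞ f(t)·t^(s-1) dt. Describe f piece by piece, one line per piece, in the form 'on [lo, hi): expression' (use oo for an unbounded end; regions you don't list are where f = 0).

split f at 1/2: ℳ[f](s) collects 2 kernel integrals
[0, 1/2) adds the kernel integral of t
on [1/2, 3/2): add ∫ (2 - t)·t^(s-1) dt

on [0, 1/2): t
on [1/2, 3/2): 2 - t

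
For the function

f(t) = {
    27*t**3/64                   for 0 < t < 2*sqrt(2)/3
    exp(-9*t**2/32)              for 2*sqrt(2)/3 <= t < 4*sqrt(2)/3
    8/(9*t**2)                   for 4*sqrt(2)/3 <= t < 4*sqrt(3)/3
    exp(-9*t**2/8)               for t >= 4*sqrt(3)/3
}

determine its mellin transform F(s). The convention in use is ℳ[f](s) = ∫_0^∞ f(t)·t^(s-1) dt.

back out the common scale on t: 27*t**3/8 on [0, sqrt(2)/3); exp(-9*t**2/8) on [sqrt(2)/3, 2*sqrt(2)/3); 2/(9*t**2) on [2*sqrt(2)/3, 2*sqrt(3)/3); …
remove the common scale on t first: t**3 on [0, sqrt(2)/2); exp(-t**2/2) on [sqrt(2)/2, sqrt(2)); 1/(2*t**2) on [sqrt(2), sqrt(3)); …
strip the power substitution: t**(3/2) on [0, 1/2); exp(-t/2) on [1/2, 2); 1/(2*t) on [2, 3); …
summing 4 kernel integrals split by 2*sqrt(2)/3, 4*sqrt(2)/3, 4*sqrt(3)/3 yields ℳ[f](s)
[0, 2*sqrt(2)/3) adds the kernel integral of 27*t**3/64
for t in [2*sqrt(2)/3, 4*sqrt(2)/3): the term is ∫ exp(-9*t**2/32)·t^(s-1)
∫ over [4*sqrt(2)/3, 4*sqrt(3)/3) of 8/(9*t**2)·t^(s-1) joins the sum
segment 4*sqrt(3)/3 to ∞ holds exp(-9*t**2/8); add its integral

2**(2*s)*(sqrt(3)/6)**s*(-6*2**s*6**(s/2)*(s - 2)*(s + 3)*uppergamma(s/2, 1) + 6*6**(s/2)*(s - 2)*(s + 3)*uppergamma(s/2, 6) + 3*sqrt(2)*6**(s/2)*(s - 2) + 2*6**s*(s + 3) + 6*(2*sqrt(6))**s*(s - 2)*(s + 3)*uppergamma(s/2, 1/4) - 3*(2*sqrt(6))**s*(s + 3))/(12*3**s*(s - 2)*(s + 3))
  Re(s) > -3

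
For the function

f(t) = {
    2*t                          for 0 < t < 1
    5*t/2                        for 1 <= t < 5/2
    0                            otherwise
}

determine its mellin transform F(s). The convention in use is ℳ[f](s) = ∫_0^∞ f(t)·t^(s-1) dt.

breakpoints 1: one integral from each of the 2 segments
on [0, 1): add ∫ 2*t·t^(s-1) dt
segment [1, 5/2) carries 5*t/2; integrate it

(-2 + 5**(s + 2)/2**s)/(4*(s + 1))
  Re(s) > -1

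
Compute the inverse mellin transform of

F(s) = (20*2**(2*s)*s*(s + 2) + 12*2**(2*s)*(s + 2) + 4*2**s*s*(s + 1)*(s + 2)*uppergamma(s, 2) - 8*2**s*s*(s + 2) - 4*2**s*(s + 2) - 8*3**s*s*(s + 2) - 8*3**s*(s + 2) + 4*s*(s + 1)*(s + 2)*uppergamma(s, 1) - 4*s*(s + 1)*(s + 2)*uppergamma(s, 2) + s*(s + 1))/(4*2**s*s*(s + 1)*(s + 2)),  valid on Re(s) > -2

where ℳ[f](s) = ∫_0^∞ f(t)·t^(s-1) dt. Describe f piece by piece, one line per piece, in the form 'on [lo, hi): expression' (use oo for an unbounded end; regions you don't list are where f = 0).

along the cuts 1/2, 1, 3/2, 2, ℳ[f](s) splits into 5 integrals
between 0 and 1/2 the integrand is t**2·t^(s-1)
[1/2, 1) adds the kernel integral of exp(-2*t)
between 1 and 3/2 the integrand is (t + 1)·t^(s-1)
piece [3/2, 2): integrate (t + 3) against the kernel
the [2, ∞) slice contributes ∫ exp(-t)·t^(s-1) dt

on [0, 1/2): t**2
on [1/2, 1): exp(-2*t)
on [1, 3/2): t + 1
on [3/2, 2): t + 3
on [2, oo): exp(-t)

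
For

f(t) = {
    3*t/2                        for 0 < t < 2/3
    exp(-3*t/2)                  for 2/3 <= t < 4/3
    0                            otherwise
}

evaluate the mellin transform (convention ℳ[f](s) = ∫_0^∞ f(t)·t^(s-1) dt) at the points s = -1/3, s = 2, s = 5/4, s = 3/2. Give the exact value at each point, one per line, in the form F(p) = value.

F(-1/3) = 12**(1/3)*(-2*uppergamma(-1/3, 2) + 2*uppergamma(-1/3, 1) + 3)/4
F(2) = 4*(-9 + exp(2) + 6*E)*exp(-2)/27
F(5/4) = 2*54**(1/4)*(-9*uppergamma(5/4, 2) + 9*uppergamma(5/4, 1) + 4)/81
F(3/2) = sqrt(6)*(-10*sqrt(2) + 10*E + (-5*sqrt(pi)*erfc(sqrt(2)) + 5*sqrt(pi)*erfc(1) + 4)*exp(2))*exp(-2)/45

the common scale on t comes off first: t on [0, 1); exp(-t) on [1, 2)
along the cuts 2/3, ℳ[f](s) splits into 2 integrals
segment 0 to 2/3 holds 3*t/2; add its integral
between 2/3 and 4/3 the integrand is exp(-3*t/2)·t^(s-1)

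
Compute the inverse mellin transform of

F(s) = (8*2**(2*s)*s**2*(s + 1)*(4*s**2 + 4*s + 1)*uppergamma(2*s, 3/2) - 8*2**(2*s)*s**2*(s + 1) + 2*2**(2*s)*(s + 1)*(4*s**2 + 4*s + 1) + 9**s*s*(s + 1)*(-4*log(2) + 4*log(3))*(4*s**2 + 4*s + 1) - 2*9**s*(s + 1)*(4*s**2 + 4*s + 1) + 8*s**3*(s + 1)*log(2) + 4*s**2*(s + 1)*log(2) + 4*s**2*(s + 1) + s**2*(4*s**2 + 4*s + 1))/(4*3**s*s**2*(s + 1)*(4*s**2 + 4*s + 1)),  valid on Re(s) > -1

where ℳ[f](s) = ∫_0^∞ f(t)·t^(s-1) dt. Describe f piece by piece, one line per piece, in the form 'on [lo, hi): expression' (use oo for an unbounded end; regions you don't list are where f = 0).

strip the common scale on t: t/2 on [0, 1/2); sqrt(2)*sqrt(t)*log(sqrt(2)*sqrt(t)/2)/2 on [1/2, 2); log(sqrt(2)*sqrt(t)/2) on [2, 9/2); …
undo the common scale on t: t on [0, 1/4); sqrt(t)*log(sqrt(t)) on [1/4, 1); log(sqrt(t)) on [1, 9/4); …
invert the power substitution to get t**2 on [0, 1/2); t*log(t) on [1/2, 1); log(t) on [1, 3/2); …
slice at 1/3, 4/3, 3, transform all 4 pieces, and sum them
∫ over [0, 1/3) of 3*t/4·t^(s-1) joins the sum
∫ sqrt(3)*sqrt(t)*log(sqrt(3)*sqrt(t)/2)/2·t^(s-1) over [1/3, 4/3)
segment 4/3 to 3 holds log(sqrt(3)*sqrt(t)/2); add its integral
the [3, ∞) slice contributes ∫ exp(-sqrt(3)*sqrt(t)/2)·t^(s-1) dt

on [0, 1/3): 3*t/4
on [1/3, 4/3): sqrt(3)*sqrt(t)*log(sqrt(3)*sqrt(t)/2)/2
on [4/3, 3): log(sqrt(3)*sqrt(t)/2)
on [3, oo): exp(-sqrt(3)*sqrt(t)/2)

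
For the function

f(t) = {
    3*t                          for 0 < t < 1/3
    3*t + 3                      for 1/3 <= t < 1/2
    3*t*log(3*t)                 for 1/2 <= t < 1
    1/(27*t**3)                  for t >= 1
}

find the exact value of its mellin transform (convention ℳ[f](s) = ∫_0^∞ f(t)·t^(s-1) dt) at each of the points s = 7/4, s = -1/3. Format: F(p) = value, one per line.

back out the common scale on t: t on [0, 1); t + 3 on [1, 3/2); t*log(t) on [3/2, 3); …
breakpoints 1/3, 1/2, 1: one integral from each of the 4 segments
piece [0, 1/3): integrate 3*t against the kernel
over [1/3, 1/2), the kernel integral of (3*t + 3) enters the sum
[1/2, 1) adds the kernel integral of 3*t*log(3*t)
on [1, ∞): add ∫ 1/(27*t**3)·t^(s-1) dt

F(7/4) = -5996/16335 - 4*3**(1/4)/21 - 3*2**(1/4)*log(3)/22 + 3*2**(1/4)*log(2)/22 + 1041*2**(1/4)/1694 + 12*log(3)/11
F(-1/3) = -1213/180 - 27*2**(1/3)/8 + log(2**(9*2**(1/3)/4)*3**(9/2 - 9*2**(1/3)/4)) + 9*3**(1/3)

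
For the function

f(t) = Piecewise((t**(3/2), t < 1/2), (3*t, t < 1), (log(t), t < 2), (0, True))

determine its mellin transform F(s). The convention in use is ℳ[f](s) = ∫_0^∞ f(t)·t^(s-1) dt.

linearity at 1/2, 1 turns ℳ[f](s) into 3 summed integrals
segment [0, 1/2) carries t**(3/2); integrate it
for t in [1/2, 1): the term is ∫ 3*t·t^(s-1)
on [1, 2): add ∫ log(t)·t^(s-1) dt

(-2*2**(2*s)*(s + 1)*(2*s + 3) + 6*2**s*s**2*(2*s + 3) + 2*2**s*(s + 1)*(2*s + 3) + 4**s*s*(s + 1)*(2*s + 3)*log(4) + sqrt(2)*s**2*(s + 1) - 3*s**2*(2*s + 3))/(2*2**s*s**2*(s + 1)*(2*s + 3))
  Re(s) > -3/2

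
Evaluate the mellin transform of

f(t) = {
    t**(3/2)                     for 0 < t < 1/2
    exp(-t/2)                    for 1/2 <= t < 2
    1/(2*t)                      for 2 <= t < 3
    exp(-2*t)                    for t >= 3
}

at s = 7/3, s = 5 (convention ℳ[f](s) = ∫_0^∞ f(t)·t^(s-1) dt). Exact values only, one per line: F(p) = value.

f breaks at 1/2, 2, 3 into 4 integrals to sum
between 0 and 1/2 the integrand is t**(3/2)·t^(s-1)
over [1/2, 2), the kernel integral of exp(-t/2) enters the sum
piece [2, 3): integrate 1/(2*t) against the kernel
between 3 and ∞ the integrand is exp(-2*t)·t^(s-1)

F(7/3) = -4*2**(1/3)*uppergamma(7/3, 1) - 3*2**(1/3)/4 + 2**(2/3)*uppergamma(7/3, 6)/8 + 3*2**(1/6)/184 + 9*3**(1/3)/8 + 4*2**(1/3)*uppergamma(7/3, 1/4)
F(5) = -2080*exp(-1) + sqrt(2)/832 + 345*exp(-6)/4 + 65/8 + 7889*exp(-1/4)/8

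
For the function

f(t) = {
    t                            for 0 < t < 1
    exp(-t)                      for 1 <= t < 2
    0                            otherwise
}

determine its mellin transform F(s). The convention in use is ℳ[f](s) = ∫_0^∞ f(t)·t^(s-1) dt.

summing 2 kernel integrals split by 1 yields ℳ[f](s)
over [0, 1), the kernel integral of t enters the sum
piece [1, 2): integrate exp(-t) against the kernel

((s + 1)*uppergamma(s, 1) - (s + 1)*uppergamma(s, 2) + 1)/(s + 1)
  Re(s) > -1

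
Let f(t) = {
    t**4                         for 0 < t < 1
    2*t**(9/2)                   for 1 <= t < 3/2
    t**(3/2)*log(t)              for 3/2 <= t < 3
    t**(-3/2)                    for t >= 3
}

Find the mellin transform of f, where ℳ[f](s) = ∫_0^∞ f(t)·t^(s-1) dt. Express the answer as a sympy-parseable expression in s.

2**(-s - 5/2)*(324*2**(s + 5/2)*(s - 3/2)*(s + 9/2)*(-2*s + (s + 5/2)**2 - 4) - 324*2**(s + 5/2)*(s - 3/2)*(2*s + 8)*(-2*s + (s + 5/2)**2 - 4) - 108*3**(s + 5/2)*(s - 3/2)*(s + 5/2)*(s + 9/2)*(2*s + 8)*log(3) + 108*3**(s + 5/2)*(s - 3/2)*(s + 5/2)*(s + 9/2)*(2*s + 8)*log(2) - 108*3**(s + 5/2)*(s - 3/2)*(s + 9/2)*(2*s + 8)*log(2) + 108*3**(s + 5/2)*(s - 3/2)*(s + 9/2)*(2*s + 8) + 108*3**(s + 5/2)*(s - 3/2)*(s + 9/2)*(2*s + 8)*log(3) + 729*3**(s + 5/2)*(s - 3/2)*(2*s + 8)*(-2*s + (s + 5/2)**2 - 4) + 54*6**(s + 5/2)*(s - 3/2)*(s + 5/2)*(s + 9/2)*(2*s + 8)*log(3) - 54*6**(s + 5/2)*(s - 3/2)*(s + 9/2)*(2*s + 8)*log(3) - 54*6**(s + 5/2)*(s - 3/2)*(s + 9/2)*(2*s + 8) - 2*6**(s + 5/2)*(s + 9/2)*(2*s + 8)*(-2*s + (s + 5/2)**2 - 4))/(162*(s - 3/2)*(s + 9/2)*(2*s + 8)*(-2*s + (s + 5/2)**2 - 4))
  -4 < Re(s) < 3/2

the shared t-power comes off first: t**(7/2) on [0, 1); 2*t**4 on [1, 3/2); t*log(t) on [3/2, 3); …
undo the shared t-power: t**(3/2) on [0, 1); 2*t**2 on [1, 3/2); log(t)/t on [3/2, 3); …
treat the 4 regions marked off by 1, 3/2, 3 separately and sum
segment [0, 1) carries t**4; integrate it
for t in [1, 3/2): the term is ∫ 2*t**(9/2)·t^(s-1)
[3/2, 3) adds the kernel integral of t**(3/2)*log(t)
on [3, ∞) integrate f = t**(-3/2) against the kernel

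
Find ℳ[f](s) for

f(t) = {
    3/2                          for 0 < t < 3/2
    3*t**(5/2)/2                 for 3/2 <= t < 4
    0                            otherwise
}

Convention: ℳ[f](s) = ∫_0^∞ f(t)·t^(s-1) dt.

3*(256*2**(3*s)*s - 9*3**s*sqrt(6)*s + 8*3**s*s + 20*3**s)/(8*2**s*s*(2*s + 5))
  Re(s) > 0

split f at 3/2: ℳ[f](s) collects 2 kernel integrals
∫ 3/2·t^(s-1) over [0, 3/2)
piece [3/2, 4): integrate 3*t**(5/2)/2 against the kernel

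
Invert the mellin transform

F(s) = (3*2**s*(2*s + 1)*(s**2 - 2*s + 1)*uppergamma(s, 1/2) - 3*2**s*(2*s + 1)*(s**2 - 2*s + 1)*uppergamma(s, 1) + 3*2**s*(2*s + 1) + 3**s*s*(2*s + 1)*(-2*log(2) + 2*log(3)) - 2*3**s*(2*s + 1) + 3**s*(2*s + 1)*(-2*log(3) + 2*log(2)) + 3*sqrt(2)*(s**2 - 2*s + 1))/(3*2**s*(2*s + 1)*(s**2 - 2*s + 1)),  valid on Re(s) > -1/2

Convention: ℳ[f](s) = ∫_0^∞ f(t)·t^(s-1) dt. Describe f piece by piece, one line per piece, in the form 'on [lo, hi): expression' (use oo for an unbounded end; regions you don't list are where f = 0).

f breaks at 1/2, 1 into 3 integrals to sum
on [0, 1/2): add ∫ sqrt(t)·t^(s-1) dt
∫ over [1/2, 1) of exp(-t)·t^(s-1) joins the sum
piece [1, 3/2): integrate log(t)/t against the kernel

on [0, 1/2): sqrt(t)
on [1/2, 1): exp(-t)
on [1, 3/2): log(t)/t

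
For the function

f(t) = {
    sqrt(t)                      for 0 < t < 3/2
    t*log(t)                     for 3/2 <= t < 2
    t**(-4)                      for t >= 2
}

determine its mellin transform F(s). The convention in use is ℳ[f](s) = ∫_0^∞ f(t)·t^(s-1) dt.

(-32*2**(2*s)*(s - 4)*(2*s + 1) + 3**s*s*(s - 4)*(2*s + 1)*(-24*log(3) + 24*log(2)) + 3**s*(s - 4)*(2*s + 1)*(-24*log(3) + 24*log(2)) + 24*3**s*(s - 4)*(2*s + 1) + 16*3**s*sqrt(6)*(s - 4)*(s**2 + 2*s + 1) + 32*4**s*s*(s - 4)*(2*s + 1)*log(2) + 32*4**s*(s - 4)*(2*s + 1)*log(2) - 4**s*(2*s + 1)*(s**2 + 2*s + 1))/(16*2**s*(s - 4)*(2*s + 1)*(s**2 + 2*s + 1))
  -1/2 < Re(s) < 4

slice at 3/2, 2, transform all 3 pieces, and sum them
∫ over [0, 3/2) of sqrt(t)·t^(s-1) joins the sum
on [3/2, 2) integrate f = t*log(t) against the kernel
∫ over [2, ∞) of t**(-4)·t^(s-1) joins the sum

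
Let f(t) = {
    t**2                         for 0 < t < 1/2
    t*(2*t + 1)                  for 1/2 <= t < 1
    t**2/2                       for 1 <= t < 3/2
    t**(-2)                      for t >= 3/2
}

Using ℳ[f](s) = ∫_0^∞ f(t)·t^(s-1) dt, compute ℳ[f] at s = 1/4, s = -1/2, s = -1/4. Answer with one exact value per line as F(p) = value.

F(1/4) = 2**(3/4)*(-322 + 475*3**(1/4) + 924*2**(1/4))/1260
F(-1/2) = -7*sqrt(2)/6 + 167*sqrt(6)/540 + 3
F(-1/4) = 2**(1/4)*(-2754 + 953*3**(3/4) + 3726*2**(3/4))/3402

undo the shared t-power: 1 on [0, 1/2); (2*t + 1)/t on [1/2, 1); 1/2 on [1, 3/2); …
strip the shared t-power: t on [0, 1/2); 2*t + 1 on [1/2, 1); t/2 on [1, 3/2); …
along the cuts 1/2, 1, 3/2, ℳ[f](s) splits into 4 integrals
∫ t**2·t^(s-1) over [0, 1/2)
for t in [1/2, 1): the term is ∫ t*(2*t + 1)·t^(s-1)
the [1, 3/2) slice contributes ∫ t**2/2·t^(s-1) dt
segment [3/2, ∞) carries t**(-2); integrate it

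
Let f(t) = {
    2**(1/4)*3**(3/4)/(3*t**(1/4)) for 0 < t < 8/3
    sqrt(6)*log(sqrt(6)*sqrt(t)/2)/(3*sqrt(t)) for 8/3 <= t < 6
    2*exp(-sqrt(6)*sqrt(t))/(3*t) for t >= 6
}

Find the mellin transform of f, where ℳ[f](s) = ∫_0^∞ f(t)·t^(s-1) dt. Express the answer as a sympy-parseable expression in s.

(-2*144**s*(s - 1)*(4*s - 1)*log(2) - 144**s*(4*s - 1)*log(2) + 144**s*(4*s - 1) + 2*144**s*sqrt(2)*(4*s + 4*(s - 1)**2 - 3) + 8*3**(2*s)*(4*s - 1)*(4*s + 4*(s - 1)**2 - 3)*uppergamma(2*s - 2, 6) + 2*324**s*(1 - 4*s)/3 + 4*324**s*(s - 1)*(4*s - 1)*log(3)/3 + 2*324**s*(4*s - 1)*log(3)/3)/(54**s*(4*s - 1)*(4*s + 4*(s - 1)**2 - 3))
  Re(s) > 1/4

peel off the common scale on t: t**(-1/4) on [0, 4); log(sqrt(t))/sqrt(t) on [4, 9); exp(-2*sqrt(t))/t on [9, ∞)
undo the shared t-power: t**(3/4) on [0, 4); sqrt(t)*log(sqrt(t)) on [4, 9); exp(-2*sqrt(t)) on [9, ∞)
undo the power substitution: t**(3/2) on [0, 2); t*log(t) on [2, 3); exp(-2*t) on [3, ∞)
the 3 pieces separated at 8/3, 6 each add one integral
segment 0 to 8/3 holds 2**(1/4)*3**(3/4)/(3*t**(1/4)); add its integral
between 8/3 and 6 the integrand is sqrt(6)*log(sqrt(6)*sqrt(t)/2)/(3*sqrt(t))·t^(s-1)
piece [6, ∞): integrate 2*exp(-sqrt(6)*sqrt(t))/(3*t) against the kernel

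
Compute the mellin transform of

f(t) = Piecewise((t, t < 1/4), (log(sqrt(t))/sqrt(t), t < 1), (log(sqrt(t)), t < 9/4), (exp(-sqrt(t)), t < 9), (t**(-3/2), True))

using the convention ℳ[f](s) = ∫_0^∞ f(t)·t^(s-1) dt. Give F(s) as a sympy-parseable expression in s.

(432*2**(2*s)*s**2*(2*s - 3)*(2*s + 2)*(4*s**2 - 4*s + 1)*uppergamma(2*s, 3/2) - 432*2**(2*s)*s**2*(2*s - 3)*(2*s + 2)*(4*s**2 - 4*s + 1)*uppergamma(2*s, 3) - 432*2**(2*s)*s**2*(2*s - 3)*(2*s + 2) + 108*2**(2*s)*(2*s - 3)*(2*s + 2)*(4*s**2 - 4*s + 1) - 216*3**(2*s)*s*(2*s - 3)*(2*s + 2)*(4*s**2 - 4*s + 1)*log(2) + 216*3**(2*s)*s*(2*s - 3)*(2*s + 2)*(4*s**2 - 4*s + 1)*log(3) - 108*3**(2*s)*(2*s - 3)*(2*s + 2)*(4*s**2 - 4*s + 1) - 16*6**(2*s)*s**2*(2*s + 2)*(4*s**2 - 4*s + 1) + 1728*s**3*(2*s - 3)*(2*s + 2)*log(2) - 864*s**2*(2*s - 3)*(2*s + 2)*log(2) + 864*s**2*(2*s - 3)*(2*s + 2) + 108*s**2*(2*s - 3)*(4*s**2 - 4*s + 1))/(216*2**(2*s)*s**2*(2*s - 3)*(2*s + 2)*(4*s**2 - 4*s + 1))
  -1 < Re(s) < 3/2

invert the power substitution to get t**2 on [0, 1/2); log(t)/t on [1/2, 1); log(t) on [1, 3/2); …
integrate the 5 segments split at 1/4, 1, 9/4, 9, then add the results
piece [0, 1/4): integrate t against the kernel
the [1/4, 1) slice contributes ∫ log(sqrt(t))/sqrt(t)·t^(s-1) dt
between 1 and 9/4 the integrand is log(sqrt(t))·t^(s-1)
for t in [9/4, 9): the term is ∫ exp(-sqrt(t))·t^(s-1)
on [9, ∞) integrate f = t**(-3/2) against the kernel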